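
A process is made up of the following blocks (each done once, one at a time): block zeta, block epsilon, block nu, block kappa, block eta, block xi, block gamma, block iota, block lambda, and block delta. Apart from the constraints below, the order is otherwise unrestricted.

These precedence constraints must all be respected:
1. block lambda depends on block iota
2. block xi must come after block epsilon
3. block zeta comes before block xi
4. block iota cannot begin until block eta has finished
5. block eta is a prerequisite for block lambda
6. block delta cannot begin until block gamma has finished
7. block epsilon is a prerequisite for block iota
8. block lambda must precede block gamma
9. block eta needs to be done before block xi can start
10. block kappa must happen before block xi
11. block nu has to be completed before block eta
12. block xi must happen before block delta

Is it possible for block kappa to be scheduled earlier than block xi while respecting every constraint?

Yes

Every valid ordering already has block kappa before block xi (the constraints require it), so in particular at least one does.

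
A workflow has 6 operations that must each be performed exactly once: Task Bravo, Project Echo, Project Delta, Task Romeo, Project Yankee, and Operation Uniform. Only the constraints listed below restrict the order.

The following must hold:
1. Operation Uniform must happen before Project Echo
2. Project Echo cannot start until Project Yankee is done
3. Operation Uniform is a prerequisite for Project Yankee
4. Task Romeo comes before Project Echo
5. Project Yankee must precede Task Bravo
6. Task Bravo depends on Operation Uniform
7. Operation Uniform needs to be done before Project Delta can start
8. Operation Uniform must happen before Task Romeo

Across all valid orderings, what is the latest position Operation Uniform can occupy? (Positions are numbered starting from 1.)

The operations that are forced after Operation Uniform, directly or by a chain of constraints, are Task Bravo, Project Echo, Project Delta, Task Romeo, Project Yankee. That's 5 operations.
So at least 5 operations follow Operation Uniform, putting Operation Uniform no later than position 1. That position is achievable by scheduling everything else first.

1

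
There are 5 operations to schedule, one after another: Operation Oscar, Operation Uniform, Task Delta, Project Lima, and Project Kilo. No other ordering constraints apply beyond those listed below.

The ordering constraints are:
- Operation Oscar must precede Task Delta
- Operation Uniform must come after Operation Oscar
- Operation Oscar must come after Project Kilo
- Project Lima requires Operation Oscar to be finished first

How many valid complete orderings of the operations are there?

6

Only Project Kilo has no prerequisites, so it must go first.
Systematically extending each partial ordering one operation at a time and counting, there are 6 complete orderings.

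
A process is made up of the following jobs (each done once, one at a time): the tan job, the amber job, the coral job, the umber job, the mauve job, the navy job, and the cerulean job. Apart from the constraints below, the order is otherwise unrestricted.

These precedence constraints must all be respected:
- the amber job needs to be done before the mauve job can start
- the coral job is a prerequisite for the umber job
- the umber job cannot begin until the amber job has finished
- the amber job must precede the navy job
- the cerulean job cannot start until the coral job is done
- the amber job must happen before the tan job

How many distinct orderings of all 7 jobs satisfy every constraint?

384

The jobs with no prerequisites are the amber job, the coral job; any of them can be placed first.
Systematically extending each partial ordering one job at a time and counting, there are 384 complete orderings.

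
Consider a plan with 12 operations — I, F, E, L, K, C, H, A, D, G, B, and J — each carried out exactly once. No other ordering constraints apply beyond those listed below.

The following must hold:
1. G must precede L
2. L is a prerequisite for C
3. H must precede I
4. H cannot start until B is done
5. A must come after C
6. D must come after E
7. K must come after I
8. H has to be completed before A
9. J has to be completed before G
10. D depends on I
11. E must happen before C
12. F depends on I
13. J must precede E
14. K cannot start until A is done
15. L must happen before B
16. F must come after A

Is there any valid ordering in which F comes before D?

Nothing in the constraints forces D before F — there is no chain from D to F.
So a valid ordering placing F earlier than D exists.

Yes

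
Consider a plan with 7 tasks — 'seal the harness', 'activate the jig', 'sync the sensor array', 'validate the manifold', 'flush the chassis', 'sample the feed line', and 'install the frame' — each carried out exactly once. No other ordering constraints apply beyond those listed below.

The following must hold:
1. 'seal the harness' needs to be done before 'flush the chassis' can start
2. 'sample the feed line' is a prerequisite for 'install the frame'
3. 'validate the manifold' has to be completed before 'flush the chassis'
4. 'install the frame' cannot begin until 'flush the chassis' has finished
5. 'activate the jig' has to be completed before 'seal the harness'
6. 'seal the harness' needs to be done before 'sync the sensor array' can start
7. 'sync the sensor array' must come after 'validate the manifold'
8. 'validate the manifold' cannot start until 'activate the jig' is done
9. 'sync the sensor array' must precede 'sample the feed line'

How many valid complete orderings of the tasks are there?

'activate the jig' is the only task with nothing required before it, so every ordering starts there.
Enumerating by repeatedly choosing an available task (one whose prerequisites are all placed) gives 6 distinct complete orderings.

6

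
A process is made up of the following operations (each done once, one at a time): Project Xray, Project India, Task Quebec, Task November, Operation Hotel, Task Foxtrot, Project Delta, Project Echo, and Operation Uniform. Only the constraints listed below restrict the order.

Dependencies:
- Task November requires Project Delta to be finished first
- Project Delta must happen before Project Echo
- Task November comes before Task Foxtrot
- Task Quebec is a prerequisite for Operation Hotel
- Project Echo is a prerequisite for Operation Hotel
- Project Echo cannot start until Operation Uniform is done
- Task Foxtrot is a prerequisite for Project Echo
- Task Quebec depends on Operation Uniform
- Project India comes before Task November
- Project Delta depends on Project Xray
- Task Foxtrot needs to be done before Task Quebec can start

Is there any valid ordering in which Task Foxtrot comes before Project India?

No

The constraints give a chain Project India → Task November → Task Foxtrot, which forces Project India before Task Foxtrot.
Hence Task Foxtrot can never be scheduled before Project India.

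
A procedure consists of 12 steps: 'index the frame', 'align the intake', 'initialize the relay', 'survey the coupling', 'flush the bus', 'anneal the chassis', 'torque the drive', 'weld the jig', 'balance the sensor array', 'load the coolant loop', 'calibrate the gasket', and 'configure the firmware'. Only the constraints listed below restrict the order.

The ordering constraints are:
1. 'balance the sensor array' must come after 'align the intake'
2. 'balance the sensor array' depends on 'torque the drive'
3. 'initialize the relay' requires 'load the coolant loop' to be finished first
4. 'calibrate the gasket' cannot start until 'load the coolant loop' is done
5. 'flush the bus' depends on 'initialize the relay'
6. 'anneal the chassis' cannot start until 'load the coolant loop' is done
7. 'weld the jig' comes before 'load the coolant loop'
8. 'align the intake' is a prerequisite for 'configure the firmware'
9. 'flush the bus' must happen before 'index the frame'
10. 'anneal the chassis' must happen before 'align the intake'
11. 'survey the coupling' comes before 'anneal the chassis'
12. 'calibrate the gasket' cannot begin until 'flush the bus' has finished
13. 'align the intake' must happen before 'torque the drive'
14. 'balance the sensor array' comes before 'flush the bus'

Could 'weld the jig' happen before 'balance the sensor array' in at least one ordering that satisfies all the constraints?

Yes

The constraints force 'weld the jig' before 'balance the sensor array', so yes — every valid ordering has 'weld the jig' earlier.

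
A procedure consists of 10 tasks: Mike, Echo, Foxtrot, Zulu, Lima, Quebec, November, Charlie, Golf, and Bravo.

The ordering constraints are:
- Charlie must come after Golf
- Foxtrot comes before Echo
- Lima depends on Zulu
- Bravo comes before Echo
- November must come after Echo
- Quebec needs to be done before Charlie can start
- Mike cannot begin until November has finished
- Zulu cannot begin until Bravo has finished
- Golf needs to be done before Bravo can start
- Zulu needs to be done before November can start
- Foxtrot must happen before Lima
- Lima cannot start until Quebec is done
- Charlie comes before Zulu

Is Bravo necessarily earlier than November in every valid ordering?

Yes

Chaining the stated constraints: Bravo → Echo → November.
So Bravo must precede November in any valid ordering.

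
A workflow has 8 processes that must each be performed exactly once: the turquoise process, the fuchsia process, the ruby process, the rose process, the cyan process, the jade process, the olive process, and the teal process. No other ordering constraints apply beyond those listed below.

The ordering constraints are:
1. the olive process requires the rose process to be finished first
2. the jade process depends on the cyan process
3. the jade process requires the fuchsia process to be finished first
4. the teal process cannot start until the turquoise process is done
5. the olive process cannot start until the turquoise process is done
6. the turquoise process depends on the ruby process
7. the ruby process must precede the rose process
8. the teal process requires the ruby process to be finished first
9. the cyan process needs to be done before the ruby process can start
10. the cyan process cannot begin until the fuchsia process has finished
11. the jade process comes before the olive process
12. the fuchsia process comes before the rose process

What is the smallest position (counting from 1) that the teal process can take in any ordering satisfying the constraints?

The processes that are forced before the teal process, directly or transitively, are the turquoise process, the fuchsia process, the ruby process, the cyan process. That's 4 processes.
So at minimum 4 processes come before the teal process, putting the teal process no earlier than position 5. That position is achievable by scheduling exactly those predecessors first.

5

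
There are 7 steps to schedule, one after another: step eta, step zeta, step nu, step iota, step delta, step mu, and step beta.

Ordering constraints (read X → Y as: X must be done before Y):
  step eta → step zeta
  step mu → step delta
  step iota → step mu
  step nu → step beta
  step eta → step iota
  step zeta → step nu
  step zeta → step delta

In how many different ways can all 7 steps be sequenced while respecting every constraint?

Only step eta has no prerequisites, so it must go first.
Counting all ways to extend the partial order to a total order gives 19.

19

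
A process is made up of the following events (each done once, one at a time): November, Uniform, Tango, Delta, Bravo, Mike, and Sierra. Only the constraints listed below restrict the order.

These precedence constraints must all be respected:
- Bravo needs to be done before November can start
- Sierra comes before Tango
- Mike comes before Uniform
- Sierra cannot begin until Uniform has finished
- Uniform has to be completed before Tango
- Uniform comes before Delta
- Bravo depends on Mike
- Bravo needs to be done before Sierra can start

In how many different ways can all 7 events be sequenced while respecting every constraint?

Mike is the only event with nothing required before it, so every ordering starts there.
Systematically extending each partial ordering one event at a time and counting, there are 30 complete orderings.

30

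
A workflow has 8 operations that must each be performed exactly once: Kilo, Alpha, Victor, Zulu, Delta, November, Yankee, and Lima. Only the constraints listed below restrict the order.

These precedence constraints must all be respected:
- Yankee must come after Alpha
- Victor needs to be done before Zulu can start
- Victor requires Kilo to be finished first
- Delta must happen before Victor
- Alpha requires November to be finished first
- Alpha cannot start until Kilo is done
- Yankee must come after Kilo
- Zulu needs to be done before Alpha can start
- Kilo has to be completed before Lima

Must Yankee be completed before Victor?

There is a chain Victor → Zulu → Alpha → Yankee, which puts Victor before Yankee.
So Yankee does not have to come before Victor — it cannot.

No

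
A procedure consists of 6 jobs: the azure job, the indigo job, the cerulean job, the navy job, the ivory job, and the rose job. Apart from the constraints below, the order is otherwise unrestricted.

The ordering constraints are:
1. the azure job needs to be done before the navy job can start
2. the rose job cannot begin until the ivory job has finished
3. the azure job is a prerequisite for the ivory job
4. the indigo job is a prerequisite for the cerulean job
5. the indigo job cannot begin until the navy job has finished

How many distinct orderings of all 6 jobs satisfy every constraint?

The azure job is the only job with nothing required before it, so every ordering starts there.
Counting all ways to extend the partial order to a total order gives 10.

10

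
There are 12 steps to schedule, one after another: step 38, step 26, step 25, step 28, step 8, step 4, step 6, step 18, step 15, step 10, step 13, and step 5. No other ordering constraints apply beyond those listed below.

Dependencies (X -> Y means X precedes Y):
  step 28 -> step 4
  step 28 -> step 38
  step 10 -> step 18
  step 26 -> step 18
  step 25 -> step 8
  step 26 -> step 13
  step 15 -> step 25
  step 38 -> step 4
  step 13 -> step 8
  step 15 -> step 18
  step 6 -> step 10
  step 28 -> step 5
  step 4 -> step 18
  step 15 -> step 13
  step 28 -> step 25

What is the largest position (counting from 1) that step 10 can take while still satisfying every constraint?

The only step forced after step 10 (directly or by a chain) is step 18.
So at least 1 step follows step 10, putting step 10 no later than position 11. That position is achievable by scheduling everything else first.

11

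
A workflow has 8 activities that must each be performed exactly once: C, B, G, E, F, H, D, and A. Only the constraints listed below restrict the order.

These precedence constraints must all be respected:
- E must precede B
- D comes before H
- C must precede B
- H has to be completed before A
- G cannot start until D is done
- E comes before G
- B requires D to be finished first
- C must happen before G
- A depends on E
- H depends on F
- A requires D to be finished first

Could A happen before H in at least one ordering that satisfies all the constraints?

No

Following H → A, H must precede A in every valid ordering.
Hence A can never be scheduled before H.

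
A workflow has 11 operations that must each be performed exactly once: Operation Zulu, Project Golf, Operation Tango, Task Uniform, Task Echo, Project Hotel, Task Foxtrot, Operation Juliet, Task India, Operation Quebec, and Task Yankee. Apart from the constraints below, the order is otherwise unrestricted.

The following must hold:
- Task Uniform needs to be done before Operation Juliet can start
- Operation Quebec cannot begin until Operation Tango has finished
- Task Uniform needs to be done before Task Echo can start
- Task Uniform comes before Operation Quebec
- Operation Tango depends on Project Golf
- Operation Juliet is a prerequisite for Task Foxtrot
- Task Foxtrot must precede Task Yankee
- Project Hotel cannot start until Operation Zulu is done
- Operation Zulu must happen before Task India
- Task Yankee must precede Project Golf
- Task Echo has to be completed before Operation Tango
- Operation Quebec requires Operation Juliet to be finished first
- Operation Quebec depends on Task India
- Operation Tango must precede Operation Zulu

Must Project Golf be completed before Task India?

Yes

There is a constraint chain Project Golf → Operation Tango → Operation Zulu → Task India.
That forces Project Golf before Task India in every valid schedule.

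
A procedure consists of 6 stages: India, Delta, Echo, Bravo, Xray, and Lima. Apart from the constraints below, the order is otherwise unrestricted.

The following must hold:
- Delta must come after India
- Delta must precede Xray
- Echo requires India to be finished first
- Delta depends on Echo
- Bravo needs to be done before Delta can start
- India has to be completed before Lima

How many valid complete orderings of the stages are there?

2 stages have no prerequisites (India, Bravo), so any of them could come first.
Systematically extending each partial ordering one stage at a time and counting, there are 14 complete orderings.

14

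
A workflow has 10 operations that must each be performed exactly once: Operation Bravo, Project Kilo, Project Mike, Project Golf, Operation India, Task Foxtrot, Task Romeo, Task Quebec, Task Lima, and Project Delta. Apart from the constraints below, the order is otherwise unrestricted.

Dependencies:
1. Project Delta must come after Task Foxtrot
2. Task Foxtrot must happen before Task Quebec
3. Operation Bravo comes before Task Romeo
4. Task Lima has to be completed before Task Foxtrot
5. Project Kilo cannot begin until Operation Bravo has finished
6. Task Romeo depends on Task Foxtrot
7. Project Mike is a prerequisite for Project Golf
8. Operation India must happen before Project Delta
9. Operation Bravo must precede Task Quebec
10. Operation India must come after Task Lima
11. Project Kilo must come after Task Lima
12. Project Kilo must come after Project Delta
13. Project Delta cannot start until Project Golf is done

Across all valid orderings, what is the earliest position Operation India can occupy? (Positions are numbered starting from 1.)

Working backwards through the constraints from Operation India, its only required predecessor is Task Lima.
With 1 mandatory predecessor, the earliest Operation India can sit is position 1+1 = 2, and placing just that one first achieves it.

2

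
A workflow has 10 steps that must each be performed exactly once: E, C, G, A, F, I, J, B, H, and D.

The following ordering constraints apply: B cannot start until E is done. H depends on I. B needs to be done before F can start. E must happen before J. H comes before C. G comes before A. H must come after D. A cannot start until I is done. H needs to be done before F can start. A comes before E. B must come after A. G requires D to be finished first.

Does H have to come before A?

No chain of constraints connects H to A in either direction.
There exist valid orderings with A before H, so H is not required to come first.

No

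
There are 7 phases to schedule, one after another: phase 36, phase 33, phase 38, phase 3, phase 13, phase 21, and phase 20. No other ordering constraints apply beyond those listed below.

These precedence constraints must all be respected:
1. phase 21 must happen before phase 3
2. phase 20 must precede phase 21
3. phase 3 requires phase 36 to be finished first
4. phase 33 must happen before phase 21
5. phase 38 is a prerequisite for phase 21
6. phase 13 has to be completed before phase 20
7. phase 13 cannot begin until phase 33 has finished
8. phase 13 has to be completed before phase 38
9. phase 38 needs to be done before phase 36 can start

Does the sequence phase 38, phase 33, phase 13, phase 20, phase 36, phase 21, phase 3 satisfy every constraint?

No

In the proposed order, phase 38 appears before phase 13.
That contradicts the constraint that phase 13 must precede phase 38.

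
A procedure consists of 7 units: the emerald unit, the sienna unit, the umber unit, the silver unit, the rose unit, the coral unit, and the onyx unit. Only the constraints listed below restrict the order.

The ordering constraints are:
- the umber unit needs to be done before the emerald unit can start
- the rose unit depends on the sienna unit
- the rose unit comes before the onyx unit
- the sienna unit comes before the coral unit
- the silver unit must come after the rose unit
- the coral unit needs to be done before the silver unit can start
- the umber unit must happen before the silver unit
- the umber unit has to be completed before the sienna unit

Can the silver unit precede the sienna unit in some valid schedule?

No

Following the sienna unit → the rose unit → the silver unit, the sienna unit must precede the silver unit in every valid ordering.
Hence the silver unit can never be scheduled before the sienna unit.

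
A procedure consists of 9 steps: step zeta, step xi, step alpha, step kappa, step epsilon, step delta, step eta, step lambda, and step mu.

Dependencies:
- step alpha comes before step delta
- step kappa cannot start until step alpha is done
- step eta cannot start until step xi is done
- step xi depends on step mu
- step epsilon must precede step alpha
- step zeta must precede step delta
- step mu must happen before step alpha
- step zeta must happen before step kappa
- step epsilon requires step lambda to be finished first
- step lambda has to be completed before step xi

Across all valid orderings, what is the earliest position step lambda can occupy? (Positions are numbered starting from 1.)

1

Nothing is required before step lambda; it can be the very first step.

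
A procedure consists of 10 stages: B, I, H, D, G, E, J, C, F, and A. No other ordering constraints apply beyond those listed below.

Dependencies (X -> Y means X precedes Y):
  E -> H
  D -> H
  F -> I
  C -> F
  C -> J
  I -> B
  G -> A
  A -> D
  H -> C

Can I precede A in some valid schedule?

The constraints give a chain A → D → H → C → F → I, which forces A before I.
Hence I can never be scheduled before A.

No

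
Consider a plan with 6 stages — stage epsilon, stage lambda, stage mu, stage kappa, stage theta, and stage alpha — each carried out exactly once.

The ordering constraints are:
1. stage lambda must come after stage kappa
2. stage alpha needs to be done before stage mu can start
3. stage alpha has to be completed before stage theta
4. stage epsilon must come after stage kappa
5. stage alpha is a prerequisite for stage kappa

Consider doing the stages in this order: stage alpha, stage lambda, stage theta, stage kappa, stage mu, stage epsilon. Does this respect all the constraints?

In the proposed order, stage lambda appears before stage kappa.
That contradicts the constraint that stage kappa must precede stage lambda.

No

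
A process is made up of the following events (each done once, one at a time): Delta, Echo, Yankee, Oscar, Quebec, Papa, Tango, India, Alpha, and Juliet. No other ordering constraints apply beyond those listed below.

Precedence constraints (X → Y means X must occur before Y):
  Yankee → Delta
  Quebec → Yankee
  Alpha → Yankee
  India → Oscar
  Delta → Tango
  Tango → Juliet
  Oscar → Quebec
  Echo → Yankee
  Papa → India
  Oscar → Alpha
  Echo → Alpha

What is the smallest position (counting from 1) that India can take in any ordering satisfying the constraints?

2

The only event forced before India (directly or transitively) is Papa.
With 1 mandatory predecessor, the earliest India can sit is position 1+1 = 2, and placing just that one first achieves it.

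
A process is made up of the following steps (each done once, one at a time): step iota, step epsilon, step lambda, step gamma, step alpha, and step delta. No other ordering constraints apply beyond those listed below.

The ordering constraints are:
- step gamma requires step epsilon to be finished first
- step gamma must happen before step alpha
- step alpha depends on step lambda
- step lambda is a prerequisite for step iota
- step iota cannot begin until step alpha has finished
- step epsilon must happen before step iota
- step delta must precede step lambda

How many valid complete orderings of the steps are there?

2 steps have no prerequisites (step epsilon, step delta), so any of them could come first.
Enumerating by repeatedly choosing an available step (one whose prerequisites are all placed) gives 6 distinct complete orderings.

6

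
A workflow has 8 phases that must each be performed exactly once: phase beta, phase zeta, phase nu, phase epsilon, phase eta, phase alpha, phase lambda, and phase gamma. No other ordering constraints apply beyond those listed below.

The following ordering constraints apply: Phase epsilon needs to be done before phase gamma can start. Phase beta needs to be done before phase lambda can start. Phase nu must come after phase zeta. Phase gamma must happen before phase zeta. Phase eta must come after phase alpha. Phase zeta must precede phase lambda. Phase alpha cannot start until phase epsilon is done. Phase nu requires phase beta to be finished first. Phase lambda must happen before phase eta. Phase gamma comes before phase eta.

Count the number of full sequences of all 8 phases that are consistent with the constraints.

The phases with no prerequisites are phase beta, phase epsilon; any of them can be placed first.
Systematically extending each partial ordering one phase at a time and counting, there are 65 complete orderings.

65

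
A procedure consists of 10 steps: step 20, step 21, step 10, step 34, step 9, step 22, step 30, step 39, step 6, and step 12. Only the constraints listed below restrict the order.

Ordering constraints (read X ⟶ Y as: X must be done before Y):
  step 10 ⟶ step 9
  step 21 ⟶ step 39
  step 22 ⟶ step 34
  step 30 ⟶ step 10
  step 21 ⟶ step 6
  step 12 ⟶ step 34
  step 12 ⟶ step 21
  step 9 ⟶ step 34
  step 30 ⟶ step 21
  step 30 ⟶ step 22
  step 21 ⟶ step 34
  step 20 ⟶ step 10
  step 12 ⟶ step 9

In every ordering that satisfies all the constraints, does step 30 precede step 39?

There is a constraint chain step 30 → step 21 → step 39.
Hence step 30 necessarily comes before step 39.

Yes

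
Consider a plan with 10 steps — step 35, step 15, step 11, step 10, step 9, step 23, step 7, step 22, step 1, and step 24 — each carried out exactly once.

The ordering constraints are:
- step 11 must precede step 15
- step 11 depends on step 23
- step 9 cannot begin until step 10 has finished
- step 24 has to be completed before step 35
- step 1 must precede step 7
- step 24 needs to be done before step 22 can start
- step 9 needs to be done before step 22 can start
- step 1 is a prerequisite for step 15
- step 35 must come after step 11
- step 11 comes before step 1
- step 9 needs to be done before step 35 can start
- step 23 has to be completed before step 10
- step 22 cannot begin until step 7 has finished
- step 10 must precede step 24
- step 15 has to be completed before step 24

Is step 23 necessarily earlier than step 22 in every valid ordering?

Yes

Tracing the constraints gives a chain: step 23 → step 10 → step 24 → step 22.
So step 23 must precede step 22 in any valid ordering.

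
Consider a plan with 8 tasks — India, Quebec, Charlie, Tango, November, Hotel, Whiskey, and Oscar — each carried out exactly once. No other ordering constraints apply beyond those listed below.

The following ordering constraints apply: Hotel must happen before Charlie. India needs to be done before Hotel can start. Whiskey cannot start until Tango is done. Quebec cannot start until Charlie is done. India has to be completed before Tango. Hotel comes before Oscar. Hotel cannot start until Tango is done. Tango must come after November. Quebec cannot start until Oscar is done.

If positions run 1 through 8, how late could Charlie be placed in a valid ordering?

7

Following the constraints forward from Charlie, its only required successor is Quebec.
So at least 1 task follows Charlie, putting Charlie no later than position 7. That position is achievable by scheduling everything else first.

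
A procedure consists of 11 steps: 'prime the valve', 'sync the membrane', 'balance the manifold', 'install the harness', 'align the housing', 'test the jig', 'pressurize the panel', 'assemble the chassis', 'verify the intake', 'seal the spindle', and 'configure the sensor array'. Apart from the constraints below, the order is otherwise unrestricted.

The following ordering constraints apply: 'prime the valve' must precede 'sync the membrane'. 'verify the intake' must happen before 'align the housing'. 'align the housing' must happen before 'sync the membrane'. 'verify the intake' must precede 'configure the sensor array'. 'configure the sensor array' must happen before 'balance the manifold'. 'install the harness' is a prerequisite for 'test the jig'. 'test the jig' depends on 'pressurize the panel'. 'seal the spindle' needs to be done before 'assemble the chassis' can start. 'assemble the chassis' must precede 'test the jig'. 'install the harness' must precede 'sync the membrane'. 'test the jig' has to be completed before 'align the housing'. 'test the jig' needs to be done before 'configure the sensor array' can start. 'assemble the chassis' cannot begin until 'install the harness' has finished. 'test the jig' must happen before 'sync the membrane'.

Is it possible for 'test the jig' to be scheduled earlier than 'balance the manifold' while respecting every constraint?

Yes

'test the jig' is actually forced before 'balance the manifold' by the constraints, so certainly some valid ordering has 'test the jig' first.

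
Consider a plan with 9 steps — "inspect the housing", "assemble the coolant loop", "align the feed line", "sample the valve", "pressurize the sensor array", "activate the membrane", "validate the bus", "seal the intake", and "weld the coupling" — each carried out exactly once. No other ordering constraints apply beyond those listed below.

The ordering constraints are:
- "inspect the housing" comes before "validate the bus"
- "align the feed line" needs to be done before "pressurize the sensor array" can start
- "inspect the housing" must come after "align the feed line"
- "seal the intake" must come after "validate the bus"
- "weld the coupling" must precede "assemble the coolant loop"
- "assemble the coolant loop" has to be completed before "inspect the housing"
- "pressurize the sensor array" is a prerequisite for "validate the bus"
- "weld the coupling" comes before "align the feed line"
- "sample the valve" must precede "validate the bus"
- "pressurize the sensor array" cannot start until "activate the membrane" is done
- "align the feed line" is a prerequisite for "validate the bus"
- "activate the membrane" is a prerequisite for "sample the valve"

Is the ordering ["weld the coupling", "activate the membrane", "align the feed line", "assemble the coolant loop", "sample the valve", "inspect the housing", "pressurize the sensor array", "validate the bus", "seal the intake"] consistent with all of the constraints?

Yes

Every stated constraint is respected: "align the feed line" sits at position 3, ahead of "validate the bus" at position 8, and each of the other listed pairs likewise has the predecessor earlier in the sequence.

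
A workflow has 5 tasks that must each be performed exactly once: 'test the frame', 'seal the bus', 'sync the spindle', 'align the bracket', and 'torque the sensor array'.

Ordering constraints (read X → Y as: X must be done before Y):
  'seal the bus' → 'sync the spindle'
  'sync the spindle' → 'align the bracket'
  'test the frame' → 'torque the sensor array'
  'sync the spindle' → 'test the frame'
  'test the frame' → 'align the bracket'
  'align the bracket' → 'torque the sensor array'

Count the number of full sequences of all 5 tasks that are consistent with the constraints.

1

Only 'seal the bus' has no prerequisites, so it must go first.
Continuing from there, at each step only one task has all its prerequisites placed, so the ordering is fully determined — there is exactly 1.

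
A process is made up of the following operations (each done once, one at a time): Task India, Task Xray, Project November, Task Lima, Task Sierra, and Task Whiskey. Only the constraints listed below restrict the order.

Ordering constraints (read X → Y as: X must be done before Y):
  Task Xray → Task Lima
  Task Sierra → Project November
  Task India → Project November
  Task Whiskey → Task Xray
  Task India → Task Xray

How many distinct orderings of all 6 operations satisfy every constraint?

26

3 operations have no prerequisites (Task India, Task Sierra, Task Whiskey), so any of them could come first.
Systematically extending each partial ordering one operation at a time and counting, there are 26 complete orderings.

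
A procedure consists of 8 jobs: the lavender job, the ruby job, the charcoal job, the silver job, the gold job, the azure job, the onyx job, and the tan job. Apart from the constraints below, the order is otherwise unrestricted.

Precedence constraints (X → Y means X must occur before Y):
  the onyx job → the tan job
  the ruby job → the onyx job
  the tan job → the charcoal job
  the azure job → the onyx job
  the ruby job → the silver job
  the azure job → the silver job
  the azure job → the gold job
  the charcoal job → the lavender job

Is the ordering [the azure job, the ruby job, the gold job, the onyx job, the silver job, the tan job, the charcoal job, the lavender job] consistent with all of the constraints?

Yes

Every stated constraint is respected: the azure job sits at position 1, ahead of the silver job at position 5, and each of the other listed pairs likewise has the predecessor earlier in the sequence.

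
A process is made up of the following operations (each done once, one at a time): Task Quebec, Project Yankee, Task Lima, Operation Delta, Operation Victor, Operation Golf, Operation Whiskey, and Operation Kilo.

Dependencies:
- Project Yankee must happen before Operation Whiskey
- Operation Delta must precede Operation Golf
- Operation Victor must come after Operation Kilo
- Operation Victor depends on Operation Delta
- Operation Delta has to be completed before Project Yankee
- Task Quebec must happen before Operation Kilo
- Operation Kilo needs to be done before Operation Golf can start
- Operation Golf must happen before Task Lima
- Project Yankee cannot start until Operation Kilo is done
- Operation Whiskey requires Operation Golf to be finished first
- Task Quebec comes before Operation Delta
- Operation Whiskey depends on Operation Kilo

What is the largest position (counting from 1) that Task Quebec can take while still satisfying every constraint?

Following every chain forward from Task Quebec, the operations that must come later are Project Yankee, Task Lima, Operation Delta, Operation Victor, Operation Golf, Operation Whiskey, Operation Kilo — 7 of them.
So at least 7 operations follow Task Quebec, putting Task Quebec no later than position 1. That position is achievable by scheduling everything else first.

1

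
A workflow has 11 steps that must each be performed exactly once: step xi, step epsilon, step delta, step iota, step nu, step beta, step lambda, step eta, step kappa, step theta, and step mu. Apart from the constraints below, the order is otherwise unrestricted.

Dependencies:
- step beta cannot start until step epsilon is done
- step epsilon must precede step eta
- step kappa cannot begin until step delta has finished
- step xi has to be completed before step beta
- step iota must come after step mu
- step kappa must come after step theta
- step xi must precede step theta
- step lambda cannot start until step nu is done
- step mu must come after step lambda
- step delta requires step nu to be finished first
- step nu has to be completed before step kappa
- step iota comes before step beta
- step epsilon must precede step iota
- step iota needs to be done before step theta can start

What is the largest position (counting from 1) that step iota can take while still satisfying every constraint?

The steps that are forced after step iota, directly or by a chain of constraints, are step beta, step kappa, step theta. That's 3 steps.
With 3 mandatory successors out of 11 steps total, the latest slot for step iota is 11−3 = 8, and it's reachable by doing all non-successors before step iota.

8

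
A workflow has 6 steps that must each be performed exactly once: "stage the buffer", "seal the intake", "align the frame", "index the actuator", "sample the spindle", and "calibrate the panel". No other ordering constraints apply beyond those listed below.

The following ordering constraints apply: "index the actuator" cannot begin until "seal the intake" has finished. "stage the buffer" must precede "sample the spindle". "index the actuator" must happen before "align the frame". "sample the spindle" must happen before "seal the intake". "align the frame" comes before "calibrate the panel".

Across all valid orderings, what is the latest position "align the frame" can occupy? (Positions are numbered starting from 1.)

5

The only step forced after "align the frame" (directly or by a chain) is "calibrate the panel".
So at least 1 step follows "align the frame", putting "align the frame" no later than position 5. That position is achievable by scheduling everything else first.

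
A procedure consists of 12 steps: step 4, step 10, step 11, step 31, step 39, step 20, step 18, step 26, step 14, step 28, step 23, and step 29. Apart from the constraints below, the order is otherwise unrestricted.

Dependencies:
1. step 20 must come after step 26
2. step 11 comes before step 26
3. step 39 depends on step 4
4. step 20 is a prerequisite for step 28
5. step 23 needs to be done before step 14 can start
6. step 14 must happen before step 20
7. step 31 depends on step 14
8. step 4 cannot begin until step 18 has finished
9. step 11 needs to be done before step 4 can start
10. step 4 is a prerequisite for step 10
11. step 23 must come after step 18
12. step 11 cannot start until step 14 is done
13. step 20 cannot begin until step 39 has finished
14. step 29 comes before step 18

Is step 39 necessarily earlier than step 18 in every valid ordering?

In fact the dependencies run the other way: step 18 → step 4 → step 39.
So step 39 never precedes step 18.

No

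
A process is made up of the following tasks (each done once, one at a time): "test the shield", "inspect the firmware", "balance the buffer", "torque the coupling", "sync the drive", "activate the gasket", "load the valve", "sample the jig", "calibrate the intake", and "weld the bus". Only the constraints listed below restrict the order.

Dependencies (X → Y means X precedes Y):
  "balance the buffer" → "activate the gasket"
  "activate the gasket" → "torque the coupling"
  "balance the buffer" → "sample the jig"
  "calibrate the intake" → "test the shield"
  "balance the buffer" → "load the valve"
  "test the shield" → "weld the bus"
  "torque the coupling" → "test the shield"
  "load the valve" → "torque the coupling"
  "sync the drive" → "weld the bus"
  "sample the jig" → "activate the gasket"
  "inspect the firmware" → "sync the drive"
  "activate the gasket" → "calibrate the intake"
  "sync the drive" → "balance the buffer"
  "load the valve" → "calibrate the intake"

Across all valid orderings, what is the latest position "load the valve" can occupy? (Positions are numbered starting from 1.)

6

Following every chain forward from "load the valve", the tasks that must come later are "test the shield", "torque the coupling", "calibrate the intake", "weld the bus" — 4 of them.
So at least 4 tasks follow "load the valve", putting "load the valve" no later than position 6. That position is achievable by scheduling everything else first.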